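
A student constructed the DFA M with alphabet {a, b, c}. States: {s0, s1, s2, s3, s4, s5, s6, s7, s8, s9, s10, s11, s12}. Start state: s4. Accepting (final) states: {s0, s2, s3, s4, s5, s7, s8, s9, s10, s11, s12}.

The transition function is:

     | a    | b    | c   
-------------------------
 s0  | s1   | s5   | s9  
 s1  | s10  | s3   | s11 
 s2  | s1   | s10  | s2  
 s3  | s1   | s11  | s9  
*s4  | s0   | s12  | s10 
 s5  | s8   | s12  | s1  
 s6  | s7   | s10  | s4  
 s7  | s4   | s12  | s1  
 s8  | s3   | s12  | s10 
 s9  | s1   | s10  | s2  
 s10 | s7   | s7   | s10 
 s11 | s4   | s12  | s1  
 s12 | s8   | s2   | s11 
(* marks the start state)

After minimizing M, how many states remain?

States {s6} cannot be reached from the start state, so discard them.
Initial partition by acceptance: {s0,s2,s3,s4,s5,s7,s8,s9,s10,s11,s12} | {s1}.
Refine {s0,s2,s3,s4,s5,s7,s8,s9,s10,s11,s12} on symbol a: members go to different blocks, giving {s4,s5,s7,s8,s10,s11,s12} and {s0,s2,s3,s9}.
On input a, block {s4,s5,s7,s8,s10,s11,s12} splits into {s5,s7,s10,s11,s12} and {s4,s8}.
Refine {s5,s7,s10,s11,s12} on symbol a: members go to different blocks, giving {s5,s7,s11,s12} and {s10}.
Refine {s5,s7,s11,s12} on symbol b: members go to different blocks, giving {s5,s7,s11} and {s12}.
Split {s0,s2,s3,s9} by δ(·,b) → {s0,s3} and {s2,s9}.
The partition is now stable with 7 blocks: {s5,s7,s11} | {s1} | {s0,s3} | {s4,s8} | {s10} | {s12} | {s2,s9}.

7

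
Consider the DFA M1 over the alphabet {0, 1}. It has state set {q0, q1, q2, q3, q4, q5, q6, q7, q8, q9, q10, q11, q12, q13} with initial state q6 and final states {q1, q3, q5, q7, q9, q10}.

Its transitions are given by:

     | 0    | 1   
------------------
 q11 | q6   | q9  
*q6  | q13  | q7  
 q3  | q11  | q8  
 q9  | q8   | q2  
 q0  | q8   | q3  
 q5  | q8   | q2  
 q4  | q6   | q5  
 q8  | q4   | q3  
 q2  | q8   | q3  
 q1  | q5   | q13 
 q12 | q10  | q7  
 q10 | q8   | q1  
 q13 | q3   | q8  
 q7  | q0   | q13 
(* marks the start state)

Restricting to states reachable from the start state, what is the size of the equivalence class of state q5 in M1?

First remove the unreachable states {q1,q10,q12}; 11 states remain.
Initial partition by acceptance: {q3,q5,q7,q9} | {q0,q2,q4,q6,q8,q11,q13}.
Refine {q0,q2,q4,q6,q8,q11,q13} on symbol 0: members go to different blocks, giving {q0,q2,q4,q6,q8,q11} and {q13}.
Refine {q3,q5,q7,q9} on symbol 1: members go to different blocks, giving {q3,q5,q9} and {q7}.
Refine {q0,q2,q4,q6,q8,q11} on symbol 0: members go to different blocks, giving {q0,q2,q4,q8,q11} and {q6}.
Split {q0,q2,q4,q8,q11} by δ(·,0) → {q0,q2,q8} and {q4,q11}.
Refine {q3,q5,q9} on symbol 0: members go to different blocks, giving {q5,q9} and {q3}.
Split {q0,q2,q8} by δ(·,0) → {q0,q2} and {q8}.
No further refinement is possible. Final partition (8 blocks): {q5,q9} | {q0,q2} | {q13} | {q7} | {q6} | {q4,q11} | {q3} | {q8}.
The equivalence class containing q5 is {q5,q9}, of size 2.

2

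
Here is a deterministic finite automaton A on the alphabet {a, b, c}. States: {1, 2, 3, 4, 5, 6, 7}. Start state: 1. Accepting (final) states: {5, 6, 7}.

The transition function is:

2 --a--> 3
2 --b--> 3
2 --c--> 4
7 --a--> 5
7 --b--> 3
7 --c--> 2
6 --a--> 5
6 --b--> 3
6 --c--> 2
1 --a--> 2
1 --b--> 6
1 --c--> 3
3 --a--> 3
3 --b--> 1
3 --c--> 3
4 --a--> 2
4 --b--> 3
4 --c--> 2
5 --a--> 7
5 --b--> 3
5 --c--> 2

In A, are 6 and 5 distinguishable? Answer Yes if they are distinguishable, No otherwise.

No

P0 = {5,6,7} | {1,2,3,4}.
Split {1,2,3,4} by δ(·,b) → {2,3,4} and {1}.
On input b, block {2,3,4} splits into {2,4} and {3}.
On input a, block {2,4} splits into {2} and {4}.
Stable partition: {5,6,7} | {2} | {1} | {3} | {4} — 5 equivalence classes.
6 and 5 lie in the same block of the stable partition, so they are equivalent — no string distinguishes them.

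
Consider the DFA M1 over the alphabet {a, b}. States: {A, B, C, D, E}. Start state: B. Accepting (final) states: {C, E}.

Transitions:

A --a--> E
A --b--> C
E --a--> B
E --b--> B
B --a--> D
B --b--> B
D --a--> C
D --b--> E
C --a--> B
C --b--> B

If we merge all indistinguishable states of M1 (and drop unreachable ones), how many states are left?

3

States {A} cannot be reached from the start state, so discard them.
Start with accepting vs non-accepting: {C,E} | {B,D}.
Refine {B,D} on symbol a: members go to different blocks, giving {B} and {D}.
No further refinement is possible. Final partition (3 blocks): {C,E} | {B} | {D}.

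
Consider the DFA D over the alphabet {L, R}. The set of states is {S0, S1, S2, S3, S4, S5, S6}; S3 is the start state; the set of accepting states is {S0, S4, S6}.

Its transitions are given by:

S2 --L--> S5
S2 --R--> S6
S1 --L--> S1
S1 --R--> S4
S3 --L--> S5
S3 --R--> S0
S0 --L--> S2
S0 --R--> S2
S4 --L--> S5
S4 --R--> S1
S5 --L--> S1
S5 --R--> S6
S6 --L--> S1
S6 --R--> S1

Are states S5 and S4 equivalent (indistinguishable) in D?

No

Every state is reachable, so we keep all 7.
Start with accepting vs non-accepting: {S0,S4,S6} | {S1,S2,S3,S5}.
No further refinement is possible. Final partition (2 blocks): {S0,S4,S6} | {S1,S2,S3,S5}.
S5 and S4 end up in different blocks, so they are distinguishable. For instance, the string 'ε' is accepted from only S4.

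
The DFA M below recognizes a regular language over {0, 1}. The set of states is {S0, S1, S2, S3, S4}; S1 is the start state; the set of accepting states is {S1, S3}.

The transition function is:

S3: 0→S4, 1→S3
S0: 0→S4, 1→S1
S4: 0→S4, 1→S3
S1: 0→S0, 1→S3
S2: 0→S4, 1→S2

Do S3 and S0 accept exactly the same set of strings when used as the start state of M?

No

First remove the unreachable states {S2}; 4 states remain.
Start with accepting vs non-accepting: {S1,S3} | {S0,S4}.
No further refinement is possible. Final partition (2 blocks): {S1,S3} | {S0,S4}.
S3 and S0 end up in different blocks, so they are distinguishable. For instance, the string 'ε' is accepted from only S3.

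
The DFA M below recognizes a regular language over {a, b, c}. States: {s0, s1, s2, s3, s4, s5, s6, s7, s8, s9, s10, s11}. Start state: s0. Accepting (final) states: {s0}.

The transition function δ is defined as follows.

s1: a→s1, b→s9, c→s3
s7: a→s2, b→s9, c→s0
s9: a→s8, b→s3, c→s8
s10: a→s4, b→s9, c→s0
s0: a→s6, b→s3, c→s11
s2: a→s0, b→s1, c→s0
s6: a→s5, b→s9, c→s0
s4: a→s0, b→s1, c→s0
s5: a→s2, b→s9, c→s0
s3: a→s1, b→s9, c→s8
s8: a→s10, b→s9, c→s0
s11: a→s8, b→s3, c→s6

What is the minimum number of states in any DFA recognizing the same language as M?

States {s7} cannot be reached from the start state, so discard them.
Start with accepting vs non-accepting: {s0} | {s1,s2,s3,s4,s5,s6,s8,s9,s10,s11}.
On input a, block {s1,s2,s3,s4,s5,s6,s8,s9,s10,s11} splits into {s1,s3,s5,s6,s8,s9,s10,s11} and {s2,s4}.
On input a, block {s1,s3,s5,s6,s8,s9,s10,s11} splits into {s1,s3,s6,s8,s9,s11} and {s5,s10}.
On input a, block {s1,s3,s6,s8,s9,s11} splits into {s1,s3,s9,s11} and {s6,s8}.
On input a, block {s1,s3,s9,s11} splits into {s1,s3} and {s9,s11}.
Refine {s1,s3} on symbol c: members go to different blocks, giving {s1} and {s3}.
No further refinement is possible. Final partition (7 blocks): {s0} | {s1} | {s2,s4} | {s5,s10} | {s6,s8} | {s9,s11} | {s3}.

7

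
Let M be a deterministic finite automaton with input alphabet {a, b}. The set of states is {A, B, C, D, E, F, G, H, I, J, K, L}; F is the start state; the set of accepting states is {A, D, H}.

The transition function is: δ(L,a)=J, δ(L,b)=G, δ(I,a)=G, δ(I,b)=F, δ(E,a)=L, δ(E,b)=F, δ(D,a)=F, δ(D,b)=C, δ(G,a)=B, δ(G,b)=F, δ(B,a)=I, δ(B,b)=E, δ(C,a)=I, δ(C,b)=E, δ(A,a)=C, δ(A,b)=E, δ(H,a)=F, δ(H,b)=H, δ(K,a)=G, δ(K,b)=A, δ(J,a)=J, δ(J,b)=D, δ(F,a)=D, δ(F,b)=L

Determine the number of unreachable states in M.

BFS from F reaches {B, C, D, E, F, G, I, J, L}; the 3 state(s) A, H, K are never visited.

3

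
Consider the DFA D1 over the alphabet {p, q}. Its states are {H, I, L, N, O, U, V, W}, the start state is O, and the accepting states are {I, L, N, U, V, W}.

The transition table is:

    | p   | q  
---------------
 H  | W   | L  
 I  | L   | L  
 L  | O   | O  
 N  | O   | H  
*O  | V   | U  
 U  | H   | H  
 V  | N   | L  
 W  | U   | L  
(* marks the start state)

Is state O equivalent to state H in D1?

First remove the unreachable states {I}; 7 states remain.
Start with accepting vs non-accepting: {L,N,U,V,W} | {H,O}.
Refine {L,N,U,V,W} on symbol p: members go to different blocks, giving {L,N,U} and {V,W}.
The partition is now stable with 3 blocks: {L,N,U} | {H,O} | {V,W}.
O and H lie in the same block of the stable partition, so they are equivalent — no string distinguishes them.

Yes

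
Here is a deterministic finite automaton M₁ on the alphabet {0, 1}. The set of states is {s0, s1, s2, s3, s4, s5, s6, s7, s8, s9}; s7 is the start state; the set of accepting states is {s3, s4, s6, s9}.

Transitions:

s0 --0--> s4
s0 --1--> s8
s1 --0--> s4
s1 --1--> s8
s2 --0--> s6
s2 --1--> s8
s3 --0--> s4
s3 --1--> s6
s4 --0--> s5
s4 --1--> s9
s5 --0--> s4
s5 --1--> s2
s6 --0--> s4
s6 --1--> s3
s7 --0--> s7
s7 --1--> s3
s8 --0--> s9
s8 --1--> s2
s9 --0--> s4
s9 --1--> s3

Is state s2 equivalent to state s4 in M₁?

First remove the unreachable states {s0,s1}; 8 states remain.
P0 = {s3,s4,s6,s9} | {s2,s5,s7,s8}.
Split {s3,s4,s6,s9} by δ(·,0) → {s3,s6,s9} and {s4}.
Split {s2,s5,s7,s8} by δ(·,0) → {s2,s8} and {s5} and {s7}.
The partition is now stable with 5 blocks: {s3,s6,s9} | {s2,s8} | {s4} | {s5} | {s7}.
s2 and s4 end up in different blocks, so they are distinguishable. For instance, the string 'ε' is accepted from only s4.

No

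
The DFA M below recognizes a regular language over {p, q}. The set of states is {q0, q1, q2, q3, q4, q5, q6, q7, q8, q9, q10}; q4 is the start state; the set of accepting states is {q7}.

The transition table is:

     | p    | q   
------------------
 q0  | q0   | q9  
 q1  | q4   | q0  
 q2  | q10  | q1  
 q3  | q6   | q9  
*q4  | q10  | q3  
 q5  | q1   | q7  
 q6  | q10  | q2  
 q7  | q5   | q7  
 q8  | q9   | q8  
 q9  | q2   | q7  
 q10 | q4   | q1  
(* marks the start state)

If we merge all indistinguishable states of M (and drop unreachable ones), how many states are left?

Reachable states from the start: {q0,q1,q2,q3,q4,q5,q6,q7,q9,q10}. Unreachable: {q8} — drop them.
P0 = {q7} | {q0,q1,q2,q3,q4,q5,q6,q9,q10}.
Split {q0,q1,q2,q3,q4,q5,q6,q9,q10} by δ(·,q) → {q0,q1,q2,q3,q4,q6,q10} and {q5,q9}.
Split {q0,q1,q2,q3,q4,q6,q10} by δ(·,q) → {q1,q2,q4,q6,q10} and {q0,q3}.
Split {q1,q2,q4,q6,q10} by δ(·,q) → {q2,q6,q10} and {q1,q4}.
On input p, block {q2,q6,q10} splits into {q2,q6} and {q10}.
On input q, block {q2,q6} splits into {q2} and {q6}.
Refine {q5,q9} on symbol p: members go to different blocks, giving {q5} and {q9}.
Split {q0,q3} by δ(·,p) → {q0} and {q3}.
Refine {q1,q4} on symbol p: members go to different blocks, giving {q1} and {q4}.
The partition is now stable with 10 blocks: {q7} | {q2} | {q5} | {q0} | {q1} | {q10} | {q6} | {q9} | {q3} | {q4}.

10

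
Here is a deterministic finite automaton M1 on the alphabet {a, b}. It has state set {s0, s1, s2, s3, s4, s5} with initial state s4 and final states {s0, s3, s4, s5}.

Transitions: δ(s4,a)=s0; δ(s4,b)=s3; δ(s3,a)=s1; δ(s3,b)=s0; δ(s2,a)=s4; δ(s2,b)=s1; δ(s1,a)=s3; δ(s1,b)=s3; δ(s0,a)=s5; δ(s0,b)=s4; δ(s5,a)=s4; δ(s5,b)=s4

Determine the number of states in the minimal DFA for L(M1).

States {s2} cannot be reached from the start state, so discard them.
Initial partition by acceptance: {s0,s3,s4,s5} | {s1}.
Refine {s0,s3,s4,s5} on symbol a: members go to different blocks, giving {s0,s4,s5} and {s3}.
Refine {s0,s4,s5} on symbol b: members go to different blocks, giving {s0,s5} and {s4}.
On input a, block {s0,s5} splits into {s0} and {s5}.
The partition is now stable with 5 blocks: {s0} | {s1} | {s3} | {s4} | {s5}.

5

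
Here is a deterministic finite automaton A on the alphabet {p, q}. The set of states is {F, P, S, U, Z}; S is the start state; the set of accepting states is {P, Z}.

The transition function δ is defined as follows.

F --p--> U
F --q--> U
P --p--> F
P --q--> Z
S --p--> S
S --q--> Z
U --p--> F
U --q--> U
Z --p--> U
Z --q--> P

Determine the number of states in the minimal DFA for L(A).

All states are reachable from the start state.
P0 = {P,Z} | {F,S,U}.
Refine {F,S,U} on symbol q: members go to different blocks, giving {F,U} and {S}.
No further refinement is possible. Final partition (3 blocks): {P,Z} | {F,U} | {S}.

3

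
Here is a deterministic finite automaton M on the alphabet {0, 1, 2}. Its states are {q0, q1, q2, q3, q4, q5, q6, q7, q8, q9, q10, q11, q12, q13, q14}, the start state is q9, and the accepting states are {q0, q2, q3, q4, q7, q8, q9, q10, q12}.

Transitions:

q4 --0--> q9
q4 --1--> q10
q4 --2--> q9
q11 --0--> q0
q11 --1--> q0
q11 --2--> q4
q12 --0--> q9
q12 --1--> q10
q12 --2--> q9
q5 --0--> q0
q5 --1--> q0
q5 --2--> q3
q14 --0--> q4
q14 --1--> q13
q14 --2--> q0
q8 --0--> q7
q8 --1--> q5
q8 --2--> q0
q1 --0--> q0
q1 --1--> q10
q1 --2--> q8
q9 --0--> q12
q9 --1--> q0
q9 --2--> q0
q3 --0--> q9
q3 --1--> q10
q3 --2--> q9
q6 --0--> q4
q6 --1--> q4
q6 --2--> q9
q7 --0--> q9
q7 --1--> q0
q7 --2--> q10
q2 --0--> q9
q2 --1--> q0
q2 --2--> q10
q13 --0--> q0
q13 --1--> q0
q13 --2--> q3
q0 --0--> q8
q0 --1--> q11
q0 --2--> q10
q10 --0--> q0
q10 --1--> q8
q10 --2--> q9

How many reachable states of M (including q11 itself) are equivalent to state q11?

Reachable states from the start: {q0,q3,q4,q5,q7,q8,q9,q10,q11,q12}. Unreachable: {q1,q2,q6,q13,q14} — drop them.
Initial partition by acceptance: {q0,q3,q4,q7,q8,q9,q10,q12} | {q5,q11}.
Refine {q0,q3,q4,q7,q8,q9,q10,q12} on symbol 1: members go to different blocks, giving {q3,q4,q7,q9,q10,q12} and {q0,q8}.
On input 0, block {q3,q4,q7,q9,q10,q12} splits into {q3,q4,q7,q9,q12} and {q10}.
Refine {q3,q4,q7,q9,q12} on symbol 1: members go to different blocks, giving {q3,q4,q12} and {q7,q9}.
On input 0, block {q0,q8} splits into {q0} and {q8}.
On input 0, block {q7,q9} splits into {q7} and {q9}.
No further refinement is possible. Final partition (7 blocks): {q3,q4,q12} | {q5,q11} | {q0} | {q10} | {q7} | {q8} | {q9}.
State q11 belongs to the block {q5,q11}, which has 2 states.

2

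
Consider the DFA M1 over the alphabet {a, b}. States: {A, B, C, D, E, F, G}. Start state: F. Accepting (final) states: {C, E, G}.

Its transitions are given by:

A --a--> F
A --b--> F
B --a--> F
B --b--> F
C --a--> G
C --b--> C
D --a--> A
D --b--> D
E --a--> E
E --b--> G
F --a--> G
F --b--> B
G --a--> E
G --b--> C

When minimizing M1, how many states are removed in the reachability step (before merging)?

2

No path from F leads to A, D; the other 5 states are all reachable.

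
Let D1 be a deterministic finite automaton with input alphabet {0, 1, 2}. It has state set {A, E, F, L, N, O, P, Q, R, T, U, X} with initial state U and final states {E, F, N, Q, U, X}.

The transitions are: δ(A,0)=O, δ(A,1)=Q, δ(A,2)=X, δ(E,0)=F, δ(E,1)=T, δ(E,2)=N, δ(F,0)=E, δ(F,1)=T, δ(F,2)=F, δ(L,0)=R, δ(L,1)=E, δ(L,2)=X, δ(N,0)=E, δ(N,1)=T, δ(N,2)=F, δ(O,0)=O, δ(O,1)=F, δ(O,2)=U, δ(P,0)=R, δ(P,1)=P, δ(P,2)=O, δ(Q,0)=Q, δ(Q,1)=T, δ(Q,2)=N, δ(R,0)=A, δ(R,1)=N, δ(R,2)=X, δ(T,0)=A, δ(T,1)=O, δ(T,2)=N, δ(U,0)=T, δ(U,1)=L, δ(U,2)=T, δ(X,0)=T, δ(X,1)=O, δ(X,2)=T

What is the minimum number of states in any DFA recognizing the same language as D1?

Reachable states from the start: {A,E,F,L,N,O,Q,R,T,U,X}. Unreachable: {P} — drop them.
P0 = {E,F,N,Q,U,X} | {A,L,O,R,T}.
Split {E,F,N,Q,U,X} by δ(·,0) → {E,F,N,Q} and {U,X}.
Split {A,L,O,R,T} by δ(·,1) → {A,L,O,R} and {T}.
Stable partition: {E,F,N,Q} | {A,L,O,R} | {U,X} | {T} — 4 equivalence classes.

4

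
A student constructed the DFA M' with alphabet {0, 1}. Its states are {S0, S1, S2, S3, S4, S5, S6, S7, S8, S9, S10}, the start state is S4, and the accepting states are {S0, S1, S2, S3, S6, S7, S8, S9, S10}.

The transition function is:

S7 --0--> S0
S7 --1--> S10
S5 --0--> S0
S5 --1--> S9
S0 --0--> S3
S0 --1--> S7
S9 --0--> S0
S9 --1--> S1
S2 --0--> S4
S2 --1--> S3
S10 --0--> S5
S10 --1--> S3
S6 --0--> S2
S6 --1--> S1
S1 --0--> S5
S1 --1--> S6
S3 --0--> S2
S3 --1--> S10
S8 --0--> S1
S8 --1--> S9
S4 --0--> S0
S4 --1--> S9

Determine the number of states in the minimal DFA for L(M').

Reachable states from the start: {S0,S1,S2,S3,S4,S5,S6,S7,S9,S10}. Unreachable: {S8} — drop them.
Initial partition by acceptance: {S0,S1,S2,S3,S6,S7,S9,S10} | {S4,S5}.
On input 0, block {S0,S1,S2,S3,S6,S7,S9,S10} splits into {S0,S3,S6,S7,S9} and {S1,S2,S10}.
Refine {S0,S3,S6,S7,S9} on symbol 0: members go to different blocks, giving {S0,S7,S9} and {S3,S6}.
Refine {S0,S7,S9} on symbol 0: members go to different blocks, giving {S7,S9} and {S0}.
No further refinement is possible. Final partition (5 blocks): {S7,S9} | {S4,S5} | {S1,S2,S10} | {S3,S6} | {S0}.

5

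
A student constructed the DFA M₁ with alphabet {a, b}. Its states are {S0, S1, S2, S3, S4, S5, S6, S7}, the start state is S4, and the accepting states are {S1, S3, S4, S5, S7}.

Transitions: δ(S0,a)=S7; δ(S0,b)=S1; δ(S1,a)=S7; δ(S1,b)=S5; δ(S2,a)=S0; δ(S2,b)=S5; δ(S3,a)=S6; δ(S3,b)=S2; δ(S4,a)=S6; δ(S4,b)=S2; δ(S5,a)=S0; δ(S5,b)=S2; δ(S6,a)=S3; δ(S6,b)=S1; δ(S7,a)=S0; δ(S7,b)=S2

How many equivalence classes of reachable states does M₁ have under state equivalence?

Start with accepting vs non-accepting: {S1,S3,S4,S5,S7} | {S0,S2,S6}.
On input a, block {S1,S3,S4,S5,S7} splits into {S3,S4,S5,S7} and {S1}.
On input a, block {S0,S2,S6} splits into {S0,S6} and {S2}.
No further refinement is possible. Final partition (4 blocks): {S3,S4,S5,S7} | {S0,S6} | {S1} | {S2}.

4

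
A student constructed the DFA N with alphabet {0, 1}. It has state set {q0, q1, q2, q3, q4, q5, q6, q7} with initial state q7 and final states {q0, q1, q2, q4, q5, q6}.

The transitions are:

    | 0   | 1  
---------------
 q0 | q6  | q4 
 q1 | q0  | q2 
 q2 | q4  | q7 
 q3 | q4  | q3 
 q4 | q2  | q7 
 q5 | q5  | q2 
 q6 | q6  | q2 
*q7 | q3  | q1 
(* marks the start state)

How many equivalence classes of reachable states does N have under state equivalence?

4

States {q5} cannot be reached from the start state, so discard them.
Start with accepting vs non-accepting: {q0,q1,q2,q4,q6} | {q3,q7}.
Refine {q0,q1,q2,q4,q6} on symbol 1: members go to different blocks, giving {q0,q1,q6} and {q2,q4}.
Refine {q3,q7} on symbol 0: members go to different blocks, giving {q3} and {q7}.
Stable partition: {q0,q1,q6} | {q3} | {q2,q4} | {q7} — 4 equivalence classes.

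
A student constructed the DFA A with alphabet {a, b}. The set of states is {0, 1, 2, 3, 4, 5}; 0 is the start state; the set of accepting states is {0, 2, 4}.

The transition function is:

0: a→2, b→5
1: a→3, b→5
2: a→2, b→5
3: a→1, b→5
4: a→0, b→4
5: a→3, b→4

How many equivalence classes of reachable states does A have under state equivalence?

P0 = {0,2,4} | {1,3,5}.
Split {0,2,4} by δ(·,b) → {0,2} and {4}.
On input b, block {1,3,5} splits into {1,3} and {5}.
The partition is now stable with 4 blocks: {0,2} | {1,3} | {4} | {5}.

4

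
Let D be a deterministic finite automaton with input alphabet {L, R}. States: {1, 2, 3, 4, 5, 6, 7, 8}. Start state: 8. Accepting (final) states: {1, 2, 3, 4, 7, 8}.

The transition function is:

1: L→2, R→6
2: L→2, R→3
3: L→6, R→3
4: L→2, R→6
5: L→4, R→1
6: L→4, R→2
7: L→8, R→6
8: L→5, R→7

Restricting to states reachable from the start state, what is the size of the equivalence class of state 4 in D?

Every state is reachable, so we keep all 8.
Start with accepting vs non-accepting: {1,2,3,4,7,8} | {5,6}.
Refine {1,2,3,4,7,8} on symbol L: members go to different blocks, giving {1,2,4,7} and {3,8}.
Refine {1,2,4,7} on symbol L: members go to different blocks, giving {1,2,4} and {7}.
Split {1,2,4} by δ(·,R) → {1,4} and {2}.
Split {5,6} by δ(·,R) → {5} and {6}.
Refine {3,8} on symbol L: members go to different blocks, giving {3} and {8}.
No further refinement is possible. Final partition (7 blocks): {1,4} | {5} | {3} | {7} | {2} | {6} | {8}.
State 4 belongs to the block {1,4}, which has 2 states.

2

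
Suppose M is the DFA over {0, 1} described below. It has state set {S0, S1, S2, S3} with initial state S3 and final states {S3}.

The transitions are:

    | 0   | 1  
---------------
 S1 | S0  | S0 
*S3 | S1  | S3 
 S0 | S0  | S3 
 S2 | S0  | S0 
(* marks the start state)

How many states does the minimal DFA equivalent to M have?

States {S2} cannot be reached from the start state, so discard them.
P0 = {S3} | {S0,S1}.
Refine {S0,S1} on symbol 1: members go to different blocks, giving {S0} and {S1}.
Stable partition: {S3} | {S0} | {S1} — 3 equivalence classes.

3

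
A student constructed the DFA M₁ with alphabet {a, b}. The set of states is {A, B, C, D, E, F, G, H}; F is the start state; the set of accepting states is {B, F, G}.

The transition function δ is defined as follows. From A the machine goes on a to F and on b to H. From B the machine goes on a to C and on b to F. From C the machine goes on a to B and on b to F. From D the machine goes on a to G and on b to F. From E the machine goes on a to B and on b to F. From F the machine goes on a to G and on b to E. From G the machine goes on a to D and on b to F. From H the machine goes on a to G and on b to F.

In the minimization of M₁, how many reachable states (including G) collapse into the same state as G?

2

States {A,H} cannot be reached from the start state, so discard them.
Initial partition by acceptance: {B,F,G} | {C,D,E}.
Split {B,F,G} by δ(·,a) → {B,G} and {F}.
The partition is now stable with 3 blocks: {B,G} | {C,D,E} | {F}.
State G belongs to the block {B,G}, which has 2 states.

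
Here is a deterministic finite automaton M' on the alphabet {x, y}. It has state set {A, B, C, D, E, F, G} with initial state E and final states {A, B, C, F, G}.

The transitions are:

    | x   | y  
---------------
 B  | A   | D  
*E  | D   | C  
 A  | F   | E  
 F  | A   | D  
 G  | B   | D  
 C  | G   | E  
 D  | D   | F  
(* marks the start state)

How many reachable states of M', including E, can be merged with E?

All states are reachable from the start state.
Start with accepting vs non-accepting: {A,B,C,F,G} | {D,E}.
Stable partition: {A,B,C,F,G} | {D,E} — 2 equivalence classes.
The equivalence class containing E is {D,E}, of size 2.

2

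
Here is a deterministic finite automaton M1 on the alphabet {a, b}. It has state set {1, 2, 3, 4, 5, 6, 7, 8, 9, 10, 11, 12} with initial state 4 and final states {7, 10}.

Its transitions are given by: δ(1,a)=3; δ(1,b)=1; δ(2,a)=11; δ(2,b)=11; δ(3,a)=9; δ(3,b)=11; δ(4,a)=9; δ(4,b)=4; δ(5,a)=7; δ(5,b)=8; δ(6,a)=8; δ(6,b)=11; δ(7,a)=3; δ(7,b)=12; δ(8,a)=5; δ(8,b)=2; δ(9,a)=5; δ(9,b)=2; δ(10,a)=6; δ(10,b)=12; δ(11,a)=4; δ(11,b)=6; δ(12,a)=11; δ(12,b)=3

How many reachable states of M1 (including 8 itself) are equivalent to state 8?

2

States {1,10} cannot be reached from the start state, so discard them.
P0 = {7} | {2,3,4,5,6,8,9,11,12}.
On input a, block {2,3,4,5,6,8,9,11,12} splits into {2,3,4,6,8,9,11,12} and {5}.
Split {2,3,4,6,8,9,11,12} by δ(·,a) → {2,3,4,6,11,12} and {8,9}.
Refine {2,3,4,6,11,12} on symbol a: members go to different blocks, giving {2,11,12} and {3,4,6}.
Refine {2,11,12} on symbol a: members go to different blocks, giving {2,12} and {11}.
Split {2,12} by δ(·,b) → {2} and {12}.
Split {3,4,6} by δ(·,b) → {3,6} and {4}.
No further refinement is possible. Final partition (8 blocks): {7} | {2} | {5} | {8,9} | {3,6} | {11} | {12} | {4}.
The equivalence class containing 8 is {8,9}, of size 2.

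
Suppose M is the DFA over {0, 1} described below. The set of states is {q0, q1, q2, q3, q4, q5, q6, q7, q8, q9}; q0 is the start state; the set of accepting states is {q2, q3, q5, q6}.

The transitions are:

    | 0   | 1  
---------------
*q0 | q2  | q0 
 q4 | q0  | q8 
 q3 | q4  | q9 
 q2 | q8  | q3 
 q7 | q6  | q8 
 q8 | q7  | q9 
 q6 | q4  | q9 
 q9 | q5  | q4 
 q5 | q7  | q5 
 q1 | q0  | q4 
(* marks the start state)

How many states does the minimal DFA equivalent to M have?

States {q1} cannot be reached from the start state, so discard them.
Start with accepting vs non-accepting: {q2,q3,q5,q6} | {q0,q4,q7,q8,q9}.
Split {q2,q3,q5,q6} by δ(·,1) → {q2,q5} and {q3,q6}.
Refine {q2,q5} on symbol 1: members go to different blocks, giving {q2} and {q5}.
On input 0, block {q0,q4,q7,q8,q9} splits into {q4,q8} and {q0} and {q7} and {q9}.
On input 0, block {q4,q8} splits into {q4} and {q8}.
Stable partition: {q2} | {q4} | {q3,q6} | {q5} | {q0} | {q7} | {q9} | {q8} — 8 equivalence classes.

8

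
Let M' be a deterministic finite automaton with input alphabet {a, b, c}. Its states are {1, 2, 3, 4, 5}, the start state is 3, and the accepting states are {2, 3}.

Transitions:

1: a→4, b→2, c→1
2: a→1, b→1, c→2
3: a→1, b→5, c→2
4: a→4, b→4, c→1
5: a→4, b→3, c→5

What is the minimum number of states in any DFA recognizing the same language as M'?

3

Start with accepting vs non-accepting: {2,3} | {1,4,5}.
Split {1,4,5} by δ(·,b) → {1,5} and {4}.
Stable partition: {2,3} | {1,5} | {4} — 3 equivalence classes.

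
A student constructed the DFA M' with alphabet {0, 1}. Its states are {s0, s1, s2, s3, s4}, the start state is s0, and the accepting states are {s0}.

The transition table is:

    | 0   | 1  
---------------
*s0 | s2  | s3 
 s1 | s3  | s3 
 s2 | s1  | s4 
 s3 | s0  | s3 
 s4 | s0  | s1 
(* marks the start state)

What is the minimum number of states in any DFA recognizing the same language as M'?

5

All states are reachable from the start state.
Initial partition by acceptance: {s0} | {s1,s2,s3,s4}.
Refine {s1,s2,s3,s4} on symbol 0: members go to different blocks, giving {s1,s2} and {s3,s4}.
Refine {s1,s2} on symbol 0: members go to different blocks, giving {s1} and {s2}.
Split {s3,s4} by δ(·,1) → {s3} and {s4}.
No further refinement is possible. Final partition (5 blocks): {s0} | {s1} | {s3} | {s2} | {s4}.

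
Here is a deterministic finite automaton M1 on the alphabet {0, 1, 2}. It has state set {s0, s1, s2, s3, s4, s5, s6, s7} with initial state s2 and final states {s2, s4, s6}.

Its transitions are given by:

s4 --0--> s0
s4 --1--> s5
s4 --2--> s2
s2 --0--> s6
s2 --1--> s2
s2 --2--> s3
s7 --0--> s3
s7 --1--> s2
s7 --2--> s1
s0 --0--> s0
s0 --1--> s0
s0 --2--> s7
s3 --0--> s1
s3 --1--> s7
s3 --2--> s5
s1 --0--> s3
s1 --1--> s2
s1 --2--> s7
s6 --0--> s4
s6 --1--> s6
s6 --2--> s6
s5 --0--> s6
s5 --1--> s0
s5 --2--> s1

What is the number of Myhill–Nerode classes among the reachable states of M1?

Initial partition by acceptance: {s2,s4,s6} | {s0,s1,s3,s5,s7}.
Split {s2,s4,s6} by δ(·,0) → {s2,s6} and {s4}.
Split {s2,s6} by δ(·,0) → {s2} and {s6}.
Split {s0,s1,s3,s5,s7} by δ(·,0) → {s0,s1,s3,s7} and {s5}.
Refine {s0,s1,s3,s7} on symbol 1: members go to different blocks, giving {s0,s3} and {s1,s7}.
On input 0, block {s0,s3} splits into {s0} and {s3}.
No further refinement is possible. Final partition (7 blocks): {s2} | {s0} | {s4} | {s6} | {s5} | {s1,s7} | {s3}.

7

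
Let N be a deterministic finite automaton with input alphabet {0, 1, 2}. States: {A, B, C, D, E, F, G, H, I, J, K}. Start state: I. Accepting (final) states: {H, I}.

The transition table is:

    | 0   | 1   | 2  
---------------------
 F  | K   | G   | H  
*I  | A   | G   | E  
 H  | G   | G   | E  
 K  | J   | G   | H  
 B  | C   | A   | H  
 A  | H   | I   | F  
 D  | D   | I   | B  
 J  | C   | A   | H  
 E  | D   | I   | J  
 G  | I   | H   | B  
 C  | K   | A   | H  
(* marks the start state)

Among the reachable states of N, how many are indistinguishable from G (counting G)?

2

Every state is reachable, so we keep all 11.
P0 = {H,I} | {A,B,C,D,E,F,G,J,K}.
On input 0, block {A,B,C,D,E,F,G,J,K} splits into {B,C,D,E,F,J,K} and {A,G}.
Split {B,C,D,E,F,J,K} by δ(·,1) → {B,C,F,J,K} and {D,E}.
Stable partition: {H,I} | {B,C,F,J,K} | {A,G} | {D,E} — 4 equivalence classes.
State G belongs to the block {A,G}, which has 2 states.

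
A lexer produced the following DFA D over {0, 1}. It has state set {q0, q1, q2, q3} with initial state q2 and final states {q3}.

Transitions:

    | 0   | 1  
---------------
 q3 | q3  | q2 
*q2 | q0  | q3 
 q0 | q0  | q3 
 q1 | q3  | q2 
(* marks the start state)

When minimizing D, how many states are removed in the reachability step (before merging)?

1

No path from q2 leads to q1; the other 3 states are all reachable.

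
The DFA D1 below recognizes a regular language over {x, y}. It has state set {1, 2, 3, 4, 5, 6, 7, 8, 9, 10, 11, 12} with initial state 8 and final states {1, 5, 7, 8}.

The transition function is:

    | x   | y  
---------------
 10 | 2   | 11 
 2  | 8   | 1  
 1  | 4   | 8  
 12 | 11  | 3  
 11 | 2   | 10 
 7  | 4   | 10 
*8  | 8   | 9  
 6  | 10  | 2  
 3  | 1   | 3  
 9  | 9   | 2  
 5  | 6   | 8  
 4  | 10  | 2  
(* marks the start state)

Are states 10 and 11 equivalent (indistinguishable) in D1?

Yes

Reachable states from the start: {1,2,4,8,9,10,11}. Unreachable: {3,5,6,7,12} — drop them.
P0 = {1,8} | {2,4,9,10,11}.
Split {1,8} by δ(·,x) → {1} and {8}.
On input x, block {2,4,9,10,11} splits into {4,9,10,11} and {2}.
Refine {4,9,10,11} on symbol x: members go to different blocks, giving {4,9} and {10,11}.
Refine {4,9} on symbol x: members go to different blocks, giving {4} and {9}.
Stable partition: {1} | {4} | {8} | {2} | {10,11} | {9} — 6 equivalence classes.
10 and 11 lie in the same block of the stable partition, so they are equivalent — no string distinguishes them.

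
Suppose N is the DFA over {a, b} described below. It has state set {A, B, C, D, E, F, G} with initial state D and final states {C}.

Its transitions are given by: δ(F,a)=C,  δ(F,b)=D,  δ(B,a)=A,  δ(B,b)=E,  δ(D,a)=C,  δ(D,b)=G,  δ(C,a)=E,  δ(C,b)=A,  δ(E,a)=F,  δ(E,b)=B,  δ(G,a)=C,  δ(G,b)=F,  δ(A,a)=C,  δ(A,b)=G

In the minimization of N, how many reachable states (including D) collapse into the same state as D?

Every state is reachable, so we keep all 7.
P0 = {C} | {A,B,D,E,F,G}.
Split {A,B,D,E,F,G} by δ(·,a) → {A,D,F,G} and {B,E}.
Stable partition: {C} | {A,D,F,G} | {B,E} — 3 equivalence classes.
The equivalence class containing D is {A,D,F,G}, of size 4.

4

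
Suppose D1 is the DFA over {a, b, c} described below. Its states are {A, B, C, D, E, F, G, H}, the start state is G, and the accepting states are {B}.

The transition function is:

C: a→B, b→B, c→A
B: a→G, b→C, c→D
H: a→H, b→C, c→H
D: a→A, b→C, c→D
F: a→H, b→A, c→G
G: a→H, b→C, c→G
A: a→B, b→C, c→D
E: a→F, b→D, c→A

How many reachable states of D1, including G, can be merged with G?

2

States {E,F} cannot be reached from the start state, so discard them.
P0 = {B} | {A,C,D,G,H}.
Split {A,C,D,G,H} by δ(·,a) → {D,G,H} and {A,C}.
Refine {D,G,H} on symbol a: members go to different blocks, giving {G,H} and {D}.
Refine {A,C} on symbol b: members go to different blocks, giving {A} and {C}.
No further refinement is possible. Final partition (5 blocks): {B} | {G,H} | {A} | {D} | {C}.
State G belongs to the block {G,H}, which has 2 states.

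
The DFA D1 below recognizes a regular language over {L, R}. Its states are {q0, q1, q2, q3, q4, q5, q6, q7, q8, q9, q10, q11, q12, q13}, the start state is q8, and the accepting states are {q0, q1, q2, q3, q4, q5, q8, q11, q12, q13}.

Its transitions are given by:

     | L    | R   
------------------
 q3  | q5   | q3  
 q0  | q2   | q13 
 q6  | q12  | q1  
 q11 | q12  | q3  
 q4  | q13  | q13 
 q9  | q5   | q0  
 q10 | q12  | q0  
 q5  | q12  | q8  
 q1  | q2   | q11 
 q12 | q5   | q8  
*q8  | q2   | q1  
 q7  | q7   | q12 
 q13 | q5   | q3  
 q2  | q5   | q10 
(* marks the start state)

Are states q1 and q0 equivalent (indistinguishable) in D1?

Yes

First remove the unreachable states {q4,q6,q7,q9}; 10 states remain.
P0 = {q0,q1,q2,q3,q5,q8,q11,q12,q13} | {q10}.
Split {q0,q1,q2,q3,q5,q8,q11,q12,q13} by δ(·,R) → {q0,q1,q3,q5,q8,q11,q12,q13} and {q2}.
On input L, block {q0,q1,q3,q5,q8,q11,q12,q13} splits into {q3,q5,q11,q12,q13} and {q0,q1,q8}.
Refine {q3,q5,q11,q12,q13} on symbol R: members go to different blocks, giving {q3,q11,q13} and {q5,q12}.
Refine {q0,q1,q8} on symbol R: members go to different blocks, giving {q0,q1} and {q8}.
No further refinement is possible. Final partition (6 blocks): {q3,q11,q13} | {q10} | {q2} | {q0,q1} | {q5,q12} | {q8}.
q1 and q0 lie in the same block of the stable partition, so they are equivalent — no string distinguishes them.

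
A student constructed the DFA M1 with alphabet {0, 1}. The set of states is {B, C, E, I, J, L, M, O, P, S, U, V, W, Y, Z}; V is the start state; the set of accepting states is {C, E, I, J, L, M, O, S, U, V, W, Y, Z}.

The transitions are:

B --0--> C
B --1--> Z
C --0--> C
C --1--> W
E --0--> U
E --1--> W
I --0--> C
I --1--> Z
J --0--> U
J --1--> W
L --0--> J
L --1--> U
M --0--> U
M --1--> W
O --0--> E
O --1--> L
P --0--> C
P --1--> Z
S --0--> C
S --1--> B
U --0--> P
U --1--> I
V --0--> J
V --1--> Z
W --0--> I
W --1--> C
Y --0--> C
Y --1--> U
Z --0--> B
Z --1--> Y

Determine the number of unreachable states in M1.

Starting at V and following transitions, the reachable set is {B, C, I, J, P, U, V, W, Y, Z}. That leaves E, L, M, O, S unreachable — 5 in total.

5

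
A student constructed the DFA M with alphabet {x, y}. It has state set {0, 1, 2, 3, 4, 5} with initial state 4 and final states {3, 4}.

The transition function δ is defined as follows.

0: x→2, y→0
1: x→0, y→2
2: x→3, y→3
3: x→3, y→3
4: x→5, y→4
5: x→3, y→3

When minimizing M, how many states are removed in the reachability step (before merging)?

No path from 4 leads to 0, 1, 2; the other 3 states are all reachable.

3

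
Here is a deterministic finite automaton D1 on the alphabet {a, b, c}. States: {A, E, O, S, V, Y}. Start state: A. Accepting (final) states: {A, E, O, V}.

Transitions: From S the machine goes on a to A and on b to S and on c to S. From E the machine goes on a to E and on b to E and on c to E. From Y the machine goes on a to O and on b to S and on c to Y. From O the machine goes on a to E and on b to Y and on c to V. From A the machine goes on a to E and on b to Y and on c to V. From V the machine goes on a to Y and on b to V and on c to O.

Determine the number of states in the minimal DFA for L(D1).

Every state is reachable, so we keep all 6.
Start with accepting vs non-accepting: {A,E,O,V} | {S,Y}.
Refine {A,E,O,V} on symbol a: members go to different blocks, giving {A,E,O} and {V}.
Refine {A,E,O} on symbol b: members go to different blocks, giving {A,O} and {E}.
Stable partition: {A,O} | {S,Y} | {V} | {E} — 4 equivalence classes.

4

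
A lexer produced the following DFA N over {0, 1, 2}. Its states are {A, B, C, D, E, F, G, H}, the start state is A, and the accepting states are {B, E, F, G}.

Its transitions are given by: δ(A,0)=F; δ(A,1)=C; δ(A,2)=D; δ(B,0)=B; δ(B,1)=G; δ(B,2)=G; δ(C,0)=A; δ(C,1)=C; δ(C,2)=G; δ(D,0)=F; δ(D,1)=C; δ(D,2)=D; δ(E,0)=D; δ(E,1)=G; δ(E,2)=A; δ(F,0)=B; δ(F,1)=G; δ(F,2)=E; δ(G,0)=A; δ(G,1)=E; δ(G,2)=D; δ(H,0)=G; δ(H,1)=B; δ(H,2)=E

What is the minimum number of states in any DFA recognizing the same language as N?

4

Reachable states from the start: {A,B,C,D,E,F,G}. Unreachable: {H} — drop them.
Start with accepting vs non-accepting: {B,E,F,G} | {A,C,D}.
On input 0, block {B,E,F,G} splits into {B,F} and {E,G}.
On input 0, block {A,C,D} splits into {A,D} and {C}.
No further refinement is possible. Final partition (4 blocks): {B,F} | {A,D} | {E,G} | {C}.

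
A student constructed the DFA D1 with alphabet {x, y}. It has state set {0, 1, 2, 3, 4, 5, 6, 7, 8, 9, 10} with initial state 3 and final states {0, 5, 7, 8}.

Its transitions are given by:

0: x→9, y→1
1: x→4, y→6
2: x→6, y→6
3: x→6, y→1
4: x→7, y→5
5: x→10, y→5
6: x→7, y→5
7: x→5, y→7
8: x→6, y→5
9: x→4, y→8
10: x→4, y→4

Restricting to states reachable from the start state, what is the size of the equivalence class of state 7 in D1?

1

States {0,2,8,9} cannot be reached from the start state, so discard them.
P0 = {5,7} | {1,3,4,6,10}.
Split {5,7} by δ(·,x) → {5} and {7}.
Refine {1,3,4,6,10} on symbol x: members go to different blocks, giving {1,3,10} and {4,6}.
Split {1,3,10} by δ(·,y) → {1,10} and {3}.
Stable partition: {5} | {1,10} | {7} | {4,6} | {3} — 5 equivalence classes.
State 7 belongs to the block {7}, which has 1 states.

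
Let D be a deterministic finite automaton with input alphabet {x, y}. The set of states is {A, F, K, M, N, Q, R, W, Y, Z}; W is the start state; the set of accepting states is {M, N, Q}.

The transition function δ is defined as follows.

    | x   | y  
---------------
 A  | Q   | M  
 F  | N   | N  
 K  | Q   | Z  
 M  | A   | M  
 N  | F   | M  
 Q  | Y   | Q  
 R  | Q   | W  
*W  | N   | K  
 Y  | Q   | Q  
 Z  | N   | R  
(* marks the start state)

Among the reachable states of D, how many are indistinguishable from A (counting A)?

Initial partition by acceptance: {M,N,Q} | {A,F,K,R,W,Y,Z}.
On input y, block {A,F,K,R,W,Y,Z} splits into {K,R,W,Z} and {A,F,Y}.
Stable partition: {M,N,Q} | {K,R,W,Z} | {A,F,Y} — 3 equivalence classes.
The equivalence class containing A is {A,F,Y}, of size 3.

3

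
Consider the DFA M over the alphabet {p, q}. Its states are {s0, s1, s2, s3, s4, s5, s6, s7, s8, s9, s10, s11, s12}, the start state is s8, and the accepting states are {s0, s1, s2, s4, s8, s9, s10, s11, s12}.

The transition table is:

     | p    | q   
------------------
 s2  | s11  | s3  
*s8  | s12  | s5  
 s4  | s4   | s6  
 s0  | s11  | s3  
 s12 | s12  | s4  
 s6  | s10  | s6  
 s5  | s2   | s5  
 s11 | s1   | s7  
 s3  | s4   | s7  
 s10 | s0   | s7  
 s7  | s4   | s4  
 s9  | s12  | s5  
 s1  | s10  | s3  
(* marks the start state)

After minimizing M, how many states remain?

States {s9} cannot be reached from the start state, so discard them.
P0 = {s0,s1,s2,s4,s8,s10,s11,s12} | {s3,s5,s6,s7}.
Split {s0,s1,s2,s4,s8,s10,s11,s12} by δ(·,q) → {s0,s1,s2,s4,s8,s10,s11} and {s12}.
Refine {s0,s1,s2,s4,s8,s10,s11} on symbol p: members go to different blocks, giving {s0,s1,s2,s4,s10,s11} and {s8}.
Split {s3,s5,s6,s7} by δ(·,q) → {s3,s5,s6} and {s7}.
On input q, block {s0,s1,s2,s4,s10,s11} splits into {s0,s1,s2,s4} and {s10,s11}.
On input p, block {s0,s1,s2,s4} splits into {s0,s1,s2} and {s4}.
On input p, block {s3,s5,s6} splits into {s3} and {s5} and {s6}.
Stable partition: {s0,s1,s2} | {s3} | {s12} | {s8} | {s7} | {s10,s11} | {s4} | {s5} | {s6} — 9 equivalence classes.

9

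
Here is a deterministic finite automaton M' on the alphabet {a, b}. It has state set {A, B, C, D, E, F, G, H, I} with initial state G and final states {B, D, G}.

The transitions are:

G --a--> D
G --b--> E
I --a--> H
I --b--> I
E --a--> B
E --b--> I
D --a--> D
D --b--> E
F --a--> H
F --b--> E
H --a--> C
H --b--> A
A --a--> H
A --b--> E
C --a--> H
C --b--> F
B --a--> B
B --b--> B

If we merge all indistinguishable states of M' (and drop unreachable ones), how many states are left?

6

Every state is reachable, so we keep all 9.
P0 = {B,D,G} | {A,C,E,F,H,I}.
Refine {B,D,G} on symbol b: members go to different blocks, giving {D,G} and {B}.
Split {A,C,E,F,H,I} by δ(·,a) → {A,C,F,H,I} and {E}.
Refine {A,C,F,H,I} on symbol b: members go to different blocks, giving {C,H,I} and {A,F}.
Split {C,H,I} by δ(·,b) → {C,H} and {I}.
The partition is now stable with 6 blocks: {D,G} | {C,H} | {B} | {E} | {A,F} | {I}.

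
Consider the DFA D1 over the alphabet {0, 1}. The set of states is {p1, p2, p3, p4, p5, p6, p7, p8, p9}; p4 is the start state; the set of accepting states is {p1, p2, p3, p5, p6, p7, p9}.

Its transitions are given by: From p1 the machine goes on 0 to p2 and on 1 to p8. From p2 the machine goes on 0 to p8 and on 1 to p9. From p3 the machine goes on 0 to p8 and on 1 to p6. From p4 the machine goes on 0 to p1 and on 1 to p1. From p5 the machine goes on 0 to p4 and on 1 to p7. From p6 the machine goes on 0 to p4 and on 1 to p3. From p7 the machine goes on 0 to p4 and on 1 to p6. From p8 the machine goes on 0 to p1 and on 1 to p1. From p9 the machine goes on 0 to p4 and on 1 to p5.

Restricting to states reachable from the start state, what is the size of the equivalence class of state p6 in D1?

All states are reachable from the start state.
P0 = {p1,p2,p3,p5,p6,p7,p9} | {p4,p8}.
On input 0, block {p1,p2,p3,p5,p6,p7,p9} splits into {p2,p3,p5,p6,p7,p9} and {p1}.
No further refinement is possible. Final partition (3 blocks): {p2,p3,p5,p6,p7,p9} | {p4,p8} | {p1}.
The equivalence class containing p6 is {p2,p3,p5,p6,p7,p9}, of size 6.

6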